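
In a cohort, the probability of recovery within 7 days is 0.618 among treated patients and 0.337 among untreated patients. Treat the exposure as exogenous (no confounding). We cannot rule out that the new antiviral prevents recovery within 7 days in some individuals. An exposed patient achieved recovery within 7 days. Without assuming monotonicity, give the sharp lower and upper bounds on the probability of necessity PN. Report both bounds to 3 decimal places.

Let p₁ = 0.618, p₀ = 0.337.
Under exogeneity alone the bounds on PN are max{0,(p₁−p₀)/p₁} ≤ PN ≤ min{1,(1−p₀)/p₁}.
  lower = (p₁ − p₀)/p₁ = 0.281 / 0.618 ≈ 0.4547
  upper = min{1, (1 − p₀)/p₁} = 0.663 / 0.618 ≈ 1.0728 → capped at 1

0.455 ≤ PN ≤ 1.000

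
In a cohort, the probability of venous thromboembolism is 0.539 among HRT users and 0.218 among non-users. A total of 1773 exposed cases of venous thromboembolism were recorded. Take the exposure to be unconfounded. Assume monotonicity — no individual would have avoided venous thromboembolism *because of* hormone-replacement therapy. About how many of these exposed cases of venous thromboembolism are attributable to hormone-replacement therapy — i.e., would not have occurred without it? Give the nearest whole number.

about 1056 cases

Let p₁ = 0.539, p₀ = 0.218.
PN = (p₁ − p₀)/p₁ = (0.539 − 0.218) / 0.539 ≈ 0.59555.
Attributable cases ≈ PN × (exposed cases) = 0.59555 × 1773 ≈ 1055.91.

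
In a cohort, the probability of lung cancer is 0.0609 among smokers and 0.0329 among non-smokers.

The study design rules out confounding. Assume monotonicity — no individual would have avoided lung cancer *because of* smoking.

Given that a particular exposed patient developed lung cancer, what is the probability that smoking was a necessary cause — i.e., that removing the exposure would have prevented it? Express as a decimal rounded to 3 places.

Let p₁ = 0.0609, p₀ = 0.0329.
Under exogeneity and monotonicity, PN = (p₁ − p₀) / p₁.
PN = (0.0609 − 0.0329) / 0.0609 = 0.028 / 0.0609 ≈ 0.4598

PN ≈ 0.460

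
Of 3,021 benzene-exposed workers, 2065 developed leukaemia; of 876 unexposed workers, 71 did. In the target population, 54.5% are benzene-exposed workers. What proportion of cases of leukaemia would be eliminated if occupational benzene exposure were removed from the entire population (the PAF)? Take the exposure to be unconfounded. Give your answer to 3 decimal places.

p₁ = P(outcome | exposed) = 2065/3021 = 0.68355
p₀ = P(outcome | unexposed) = 71/876 = 0.08105
Overall risk P(Y=1) = π·p₁ + (1−π)·p₀ = 0.545×0.68355 + 0.455×0.08105 = 0.40941.
Under exogeneity, PAF = [P(Y=1) − p₀] / P(Y=1).
PAF = (0.40941 − 0.08105) / 0.40941 ≈ 0.8020

PAF ≈ 0.802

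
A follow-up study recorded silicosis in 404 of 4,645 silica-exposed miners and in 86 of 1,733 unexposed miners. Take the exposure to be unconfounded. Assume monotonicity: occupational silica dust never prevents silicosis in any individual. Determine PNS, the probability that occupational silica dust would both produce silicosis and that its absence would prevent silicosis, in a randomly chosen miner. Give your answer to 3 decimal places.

p₁ = P(outcome | exposed) = 404/4645 = 0.086975
p₀ = P(outcome | unexposed) = 86/1733 = 0.049625
Under exogeneity and monotonicity, PNS = p₁ − p₀.
PNS = 0.086975 − 0.049625 = 0.03735

PNS ≈ 0.037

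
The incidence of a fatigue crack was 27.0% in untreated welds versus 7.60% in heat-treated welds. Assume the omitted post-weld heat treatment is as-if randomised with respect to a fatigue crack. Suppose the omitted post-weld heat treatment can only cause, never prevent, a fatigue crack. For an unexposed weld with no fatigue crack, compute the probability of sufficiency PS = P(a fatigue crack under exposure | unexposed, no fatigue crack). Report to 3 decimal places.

p₁ = 0.27, p₀ = 0.076.
Under exogeneity and monotonicity, PS = (p₁ − p₀) / (1 − p₀).
PS = (0.27 − 0.076) / (1 − 0.076) = 0.194 / 0.924 ≈ 0.2100

PS ≈ 0.210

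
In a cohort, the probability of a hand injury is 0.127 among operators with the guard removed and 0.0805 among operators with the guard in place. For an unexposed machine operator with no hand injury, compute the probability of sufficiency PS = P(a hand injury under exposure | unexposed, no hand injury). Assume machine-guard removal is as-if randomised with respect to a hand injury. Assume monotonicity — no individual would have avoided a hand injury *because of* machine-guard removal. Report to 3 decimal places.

PS ≈ 0.051

Let p₁ = 0.127, p₀ = 0.0805.
Under exogeneity and monotonicity, PS = (p₁ − p₀) / (1 − p₀).
PS = (0.127 − 0.0805) / (1 − 0.0805) = 0.0465 / 0.9195 ≈ 0.0506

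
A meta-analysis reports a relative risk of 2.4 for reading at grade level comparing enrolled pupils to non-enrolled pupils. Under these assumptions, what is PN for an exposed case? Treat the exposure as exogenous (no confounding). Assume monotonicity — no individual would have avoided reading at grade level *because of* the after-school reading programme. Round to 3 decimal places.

Under exogeneity and monotonicity, PN = (RR − 1) / RR = 1 − 1/RR.
PN = (2.4 − 1) / 2.4 = 1.4 / 2.4 ≈ 0.5833

PN ≈ 0.583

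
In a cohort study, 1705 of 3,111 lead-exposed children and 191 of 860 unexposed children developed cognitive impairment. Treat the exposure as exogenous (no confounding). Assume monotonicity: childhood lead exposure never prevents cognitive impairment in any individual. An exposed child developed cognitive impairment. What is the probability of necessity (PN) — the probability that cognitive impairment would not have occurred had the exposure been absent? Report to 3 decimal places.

p₁ = P(outcome | exposed) = 1705/3111 = 0.54806
p₀ = P(outcome | unexposed) = 191/860 = 0.22209
Under exogeneity and monotonicity, PN = (p₁ − p₀) / p₁.
PN = (0.54806 − 0.22209) / 0.54806 = 0.32596 / 0.54806 ≈ 0.5948

PN ≈ 0.595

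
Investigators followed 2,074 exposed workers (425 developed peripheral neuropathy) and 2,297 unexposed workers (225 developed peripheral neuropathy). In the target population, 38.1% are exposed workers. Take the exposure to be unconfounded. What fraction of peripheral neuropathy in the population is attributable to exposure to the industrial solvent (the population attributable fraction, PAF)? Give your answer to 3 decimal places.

p₁ = P(outcome | exposed) = 425/2074 = 0.20492
p₀ = P(outcome | unexposed) = 225/2297 = 0.097954
Overall risk P(Y=1) = π·p₁ + (1−π)·p₀ = 0.381×0.20492 + 0.619×0.097954 = 0.13871.
Under exogeneity, PAF = [P(Y=1) − p₀] / P(Y=1).
PAF = (0.13871 − 0.097954) / 0.13871 ≈ 0.2938

PAF ≈ 0.294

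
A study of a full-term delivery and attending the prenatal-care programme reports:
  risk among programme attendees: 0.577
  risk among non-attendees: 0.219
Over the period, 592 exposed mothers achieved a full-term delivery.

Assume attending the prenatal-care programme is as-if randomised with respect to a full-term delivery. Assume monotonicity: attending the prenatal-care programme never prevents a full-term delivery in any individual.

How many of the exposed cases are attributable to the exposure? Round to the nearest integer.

about 367 cases

Let p₁ = 0.577, p₀ = 0.219.
PN = (p₁ − p₀)/p₁ = (0.577 − 0.219) / 0.577 ≈ 0.62045.
Attributable cases ≈ PN × (exposed cases) = 0.62045 × 592 ≈ 367.31.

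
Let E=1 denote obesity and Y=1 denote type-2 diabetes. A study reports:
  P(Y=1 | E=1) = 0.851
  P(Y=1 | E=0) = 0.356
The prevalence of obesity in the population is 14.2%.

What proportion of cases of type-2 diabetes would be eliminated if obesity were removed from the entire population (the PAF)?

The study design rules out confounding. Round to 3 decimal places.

PAF ≈ 0.165

Let p₁ = 0.851, p₀ = 0.356.
Overall risk P(Y=1) = π·p₁ + (1−π)·p₀ = 0.142×0.851 + 0.858×0.356 = 0.42629.
Under exogeneity, PAF = [P(Y=1) − p₀] / P(Y=1).
PAF = (0.42629 − 0.356) / 0.42629 ≈ 0.1649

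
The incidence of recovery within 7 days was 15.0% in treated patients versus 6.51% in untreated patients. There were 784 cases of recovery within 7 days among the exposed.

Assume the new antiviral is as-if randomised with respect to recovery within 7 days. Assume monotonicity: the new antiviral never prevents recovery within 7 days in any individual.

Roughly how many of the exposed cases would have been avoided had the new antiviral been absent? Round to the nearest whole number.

about 444 cases

p₁ = 0.15, p₀ = 0.0651.
PN = (p₁ − p₀)/p₁ = (0.15 − 0.0651) / 0.15 ≈ 0.56600.
Attributable cases ≈ PN × (exposed cases) = 0.56600 × 784 ≈ 443.74.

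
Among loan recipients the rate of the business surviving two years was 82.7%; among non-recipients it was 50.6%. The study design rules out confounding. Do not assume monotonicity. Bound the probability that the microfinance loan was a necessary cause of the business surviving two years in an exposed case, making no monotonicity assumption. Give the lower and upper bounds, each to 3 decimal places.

0.388 ≤ PN ≤ 0.597

p₁ = 0.827, p₀ = 0.506.
Under exogeneity alone the bounds on PN are max{0,(p₁−p₀)/p₁} ≤ PN ≤ min{1,(1−p₀)/p₁}.
  lower = (p₁ − p₀)/p₁ = 0.321 / 0.827 ≈ 0.3881
  upper = min{1, (1 − p₀)/p₁} = 0.494 / 0.827 ≈ 0.5973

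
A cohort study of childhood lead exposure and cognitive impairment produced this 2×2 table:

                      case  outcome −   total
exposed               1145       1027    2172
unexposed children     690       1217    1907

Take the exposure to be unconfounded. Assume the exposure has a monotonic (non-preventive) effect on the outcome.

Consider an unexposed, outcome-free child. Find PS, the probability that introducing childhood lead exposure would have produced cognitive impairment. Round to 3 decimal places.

PS ≈ 0.259

p₁ = P(outcome | exposed) = 1145/2172 = 0.52716
p₀ = P(outcome | unexposed) = 690/1907 = 0.36182
Under exogeneity and monotonicity, PS = (p₁ − p₀)/(1 − p₀).
PS = (0.52716 − 0.36182) / 0.63818 ≈ 0.2591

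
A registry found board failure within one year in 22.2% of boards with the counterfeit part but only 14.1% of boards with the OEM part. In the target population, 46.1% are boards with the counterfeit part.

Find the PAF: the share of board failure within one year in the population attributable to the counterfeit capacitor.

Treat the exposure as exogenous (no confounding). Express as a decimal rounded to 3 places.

p₁ = 0.222, p₀ = 0.141.
Overall risk P(Y=1) = π·p₁ + (1−π)·p₀ = 0.461×0.222 + 0.539×0.141 = 0.17834.
Under exogeneity, PAF = [P(Y=1) − p₀] / P(Y=1).
PAF = (0.17834 − 0.141) / 0.17834 ≈ 0.2094

PAF ≈ 0.209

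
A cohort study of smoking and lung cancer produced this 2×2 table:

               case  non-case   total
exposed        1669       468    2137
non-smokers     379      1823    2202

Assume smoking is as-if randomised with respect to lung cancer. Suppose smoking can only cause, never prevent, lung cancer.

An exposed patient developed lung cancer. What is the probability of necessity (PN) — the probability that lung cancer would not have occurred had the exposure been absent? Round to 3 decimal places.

PN ≈ 0.780

p₁ = P(outcome | exposed) = 1669/2137 = 0.781
p₀ = P(outcome | unexposed) = 379/2202 = 0.17212
Under exogeneity and monotonicity, PN = (p₁ − p₀) / p₁.
PN = (0.781 − 0.17212) / 0.781 = 0.60889 / 0.781 ≈ 0.7796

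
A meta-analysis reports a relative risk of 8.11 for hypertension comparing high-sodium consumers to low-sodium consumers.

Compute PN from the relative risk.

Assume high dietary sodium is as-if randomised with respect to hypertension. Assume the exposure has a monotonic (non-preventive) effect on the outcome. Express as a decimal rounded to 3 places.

Under exogeneity and monotonicity, PN = (RR − 1) / RR = 1 − 1/RR.
PN = (8.11 − 1) / 8.11 = 7.11 / 8.11 ≈ 0.8767

PN ≈ 0.877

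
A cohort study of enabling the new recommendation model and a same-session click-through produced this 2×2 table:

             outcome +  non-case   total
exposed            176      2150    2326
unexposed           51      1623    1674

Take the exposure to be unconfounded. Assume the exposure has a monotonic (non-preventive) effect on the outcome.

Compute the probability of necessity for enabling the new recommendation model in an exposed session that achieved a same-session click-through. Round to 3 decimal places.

p₁ = P(outcome | exposed) = 176/2326 = 0.075666
p₀ = P(outcome | unexposed) = 51/1674 = 0.030466
Under exogeneity and monotonicity, PN = (p₁ − p₀)/p₁.
PN = (0.075666 − 0.030466) / 0.075666 ≈ 0.5974

PN ≈ 0.597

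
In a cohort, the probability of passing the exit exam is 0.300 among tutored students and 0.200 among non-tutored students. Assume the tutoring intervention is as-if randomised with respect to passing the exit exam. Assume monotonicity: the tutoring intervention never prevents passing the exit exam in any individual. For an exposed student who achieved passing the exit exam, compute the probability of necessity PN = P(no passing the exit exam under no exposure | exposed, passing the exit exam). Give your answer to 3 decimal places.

PN ≈ 0.333

Let p₁ = 0.3, p₀ = 0.2.
Under exogeneity and monotonicity, PN = (p₁ − p₀) / p₁.
PN = (0.3 − 0.2) / 0.3 = 0.1 / 0.3 ≈ 0.3333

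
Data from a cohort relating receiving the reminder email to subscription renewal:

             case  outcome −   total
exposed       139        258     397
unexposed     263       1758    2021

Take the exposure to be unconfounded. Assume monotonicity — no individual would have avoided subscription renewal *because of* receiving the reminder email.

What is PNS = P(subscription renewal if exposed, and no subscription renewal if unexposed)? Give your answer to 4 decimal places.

p₁ = P(outcome | exposed) = 139/397 = 0.35013
p₀ = P(outcome | unexposed) = 263/2021 = 0.13013
Under exogeneity and monotonicity, PNS = p₁ − p₀.
PNS = 0.35013 − 0.13013 = 0.21999

PNS ≈ 0.2200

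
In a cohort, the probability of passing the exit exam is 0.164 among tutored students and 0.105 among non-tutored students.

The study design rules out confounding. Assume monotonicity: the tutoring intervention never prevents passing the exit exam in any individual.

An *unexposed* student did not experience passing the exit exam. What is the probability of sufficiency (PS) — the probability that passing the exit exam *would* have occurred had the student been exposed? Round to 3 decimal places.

PS ≈ 0.066

Let p₁ = 0.164, p₀ = 0.105.
Under exogeneity and monotonicity, PS = (p₁ − p₀) / (1 − p₀).
PS = (0.164 − 0.105) / (1 − 0.105) = 0.059 / 0.895 ≈ 0.0659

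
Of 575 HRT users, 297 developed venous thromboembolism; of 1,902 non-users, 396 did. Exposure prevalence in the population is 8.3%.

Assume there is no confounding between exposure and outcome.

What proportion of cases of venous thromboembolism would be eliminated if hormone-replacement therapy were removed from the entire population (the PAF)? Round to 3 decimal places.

PAF ≈ 0.109

p₁ = P(outcome | exposed) = 297/575 = 0.51652
p₀ = P(outcome | unexposed) = 396/1902 = 0.2082
Overall risk P(Y=1) = π·p₁ + (1−π)·p₀ = 0.083×0.51652 + 0.917×0.2082 = 0.23379.
Under exogeneity, PAF = [P(Y=1) − p₀] / P(Y=1).
PAF = (0.23379 − 0.2082) / 0.23379 ≈ 0.1095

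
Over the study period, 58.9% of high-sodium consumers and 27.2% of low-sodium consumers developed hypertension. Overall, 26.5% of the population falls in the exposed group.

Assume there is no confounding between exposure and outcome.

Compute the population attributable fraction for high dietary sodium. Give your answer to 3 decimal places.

PAF ≈ 0.236

p₁ = 0.589, p₀ = 0.272.
Overall risk P(Y=1) = π·p₁ + (1−π)·p₀ = 0.265×0.589 + 0.735×0.272 = 0.35601.
Under exogeneity, PAF = [P(Y=1) − p₀] / P(Y=1).
PAF = (0.35601 − 0.272) / 0.35601 ≈ 0.2360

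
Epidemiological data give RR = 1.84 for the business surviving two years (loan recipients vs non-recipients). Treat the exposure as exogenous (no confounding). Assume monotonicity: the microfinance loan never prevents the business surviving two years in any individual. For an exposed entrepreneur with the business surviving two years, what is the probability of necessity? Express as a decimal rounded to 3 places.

Under exogeneity and monotonicity, PN = (RR − 1) / RR = 1 − 1/RR.
PN = (1.84 − 1) / 1.84 = 0.84 / 1.84 ≈ 0.4565

PN ≈ 0.457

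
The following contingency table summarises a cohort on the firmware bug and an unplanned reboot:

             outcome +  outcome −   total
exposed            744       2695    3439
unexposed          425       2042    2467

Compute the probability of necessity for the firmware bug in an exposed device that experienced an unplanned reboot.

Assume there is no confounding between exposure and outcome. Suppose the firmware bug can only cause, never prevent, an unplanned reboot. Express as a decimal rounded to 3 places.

PN ≈ 0.204

p₁ = P(outcome | exposed) = 744/3439 = 0.21634
p₀ = P(outcome | unexposed) = 425/2467 = 0.17227
Under exogeneity and monotonicity, PN = (p₁ − p₀)/p₁.
PN = (0.21634 − 0.17227) / 0.21634 ≈ 0.2037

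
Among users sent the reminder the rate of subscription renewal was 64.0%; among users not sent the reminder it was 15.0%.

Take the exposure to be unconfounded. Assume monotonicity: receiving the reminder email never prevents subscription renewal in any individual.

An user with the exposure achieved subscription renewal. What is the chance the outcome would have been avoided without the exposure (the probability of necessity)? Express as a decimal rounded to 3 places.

PN ≈ 0.766

p₁ = 0.64, p₀ = 0.15.
Under exogeneity and monotonicity, PN = (p₁ − p₀) / p₁.
PN = (0.64 − 0.15) / 0.64 = 0.49 / 0.64 ≈ 0.7656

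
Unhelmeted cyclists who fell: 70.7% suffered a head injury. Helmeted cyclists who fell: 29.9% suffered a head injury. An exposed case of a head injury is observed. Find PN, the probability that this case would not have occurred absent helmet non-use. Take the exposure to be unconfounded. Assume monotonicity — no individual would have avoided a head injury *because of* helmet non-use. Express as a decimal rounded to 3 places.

p₁ = 0.707, p₀ = 0.299.
Under exogeneity and monotonicity, PN = (p₁ − p₀) / p₁.
PN = (0.707 − 0.299) / 0.707 = 0.408 / 0.707 ≈ 0.5771

PN ≈ 0.577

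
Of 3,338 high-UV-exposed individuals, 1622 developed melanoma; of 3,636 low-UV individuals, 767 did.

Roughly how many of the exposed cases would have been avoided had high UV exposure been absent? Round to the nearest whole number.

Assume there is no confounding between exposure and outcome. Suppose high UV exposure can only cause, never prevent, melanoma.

p₁ = P(outcome | exposed) = 1622/3338 = 0.48592
p₀ = P(outcome | unexposed) = 767/3636 = 0.21095
PN = (p₁ − p₀)/p₁ = (0.48592 − 0.21095) / 0.48592 ≈ 0.56588.
Attributable cases ≈ PN × (exposed cases) = 0.56588 × 1622 ≈ 917.86.

about 918 cases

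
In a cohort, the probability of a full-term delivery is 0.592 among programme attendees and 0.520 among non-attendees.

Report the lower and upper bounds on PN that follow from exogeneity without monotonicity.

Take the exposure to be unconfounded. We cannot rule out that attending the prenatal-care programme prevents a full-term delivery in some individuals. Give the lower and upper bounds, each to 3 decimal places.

Let p₁ = 0.592, p₀ = 0.52.
Under exogeneity alone the bounds on PN are max{0,(p₁−p₀)/p₁} ≤ PN ≤ min{1,(1−p₀)/p₁}.
  lower = (p₁ − p₀)/p₁ = 0.072 / 0.592 ≈ 0.1216
  upper = min{1, (1 − p₀)/p₁} = 0.48 / 0.592 ≈ 0.8108

0.122 ≤ PN ≤ 0.811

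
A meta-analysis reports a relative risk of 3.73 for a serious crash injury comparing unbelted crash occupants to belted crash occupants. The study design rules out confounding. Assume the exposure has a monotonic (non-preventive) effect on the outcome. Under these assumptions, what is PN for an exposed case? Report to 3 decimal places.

Under exogeneity and monotonicity, PN = (RR − 1) / RR = 1 − 1/RR.
PN = (3.73 − 1) / 3.73 = 2.73 / 3.73 ≈ 0.7319

PN ≈ 0.732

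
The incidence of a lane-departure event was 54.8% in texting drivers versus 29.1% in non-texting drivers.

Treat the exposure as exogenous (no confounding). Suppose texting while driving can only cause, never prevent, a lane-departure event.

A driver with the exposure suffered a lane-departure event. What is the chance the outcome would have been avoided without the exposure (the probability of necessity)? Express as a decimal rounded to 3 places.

PN ≈ 0.469

p₁ = 0.548, p₀ = 0.291.
Under exogeneity and monotonicity, PN = (p₁ − p₀) / p₁.
PN = (0.548 − 0.291) / 0.548 = 0.257 / 0.548 ≈ 0.4690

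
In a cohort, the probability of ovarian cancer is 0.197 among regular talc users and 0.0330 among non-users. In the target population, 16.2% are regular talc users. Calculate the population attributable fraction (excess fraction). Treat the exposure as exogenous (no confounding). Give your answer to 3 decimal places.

PAF ≈ 0.446

Let p₁ = 0.197, p₀ = 0.033.
Overall risk P(Y=1) = π·p₁ + (1−π)·p₀ = 0.162×0.197 + 0.838×0.033 = 0.059568.
Under exogeneity, PAF = [P(Y=1) − p₀] / P(Y=1).
PAF = (0.059568 − 0.033) / 0.059568 ≈ 0.4460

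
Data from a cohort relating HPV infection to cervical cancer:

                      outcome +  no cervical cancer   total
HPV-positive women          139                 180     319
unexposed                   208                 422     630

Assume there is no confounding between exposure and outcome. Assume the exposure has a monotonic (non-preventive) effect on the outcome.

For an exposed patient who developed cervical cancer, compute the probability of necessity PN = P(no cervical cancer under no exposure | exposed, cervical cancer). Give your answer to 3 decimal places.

PN ≈ 0.242

p₁ = P(outcome | exposed) = 139/319 = 0.43574
p₀ = P(outcome | unexposed) = 208/630 = 0.33016
Under exogeneity and monotonicity, PN = (p₁ − p₀)/p₁.
PN = (0.43574 − 0.33016) / 0.43574 ≈ 0.2423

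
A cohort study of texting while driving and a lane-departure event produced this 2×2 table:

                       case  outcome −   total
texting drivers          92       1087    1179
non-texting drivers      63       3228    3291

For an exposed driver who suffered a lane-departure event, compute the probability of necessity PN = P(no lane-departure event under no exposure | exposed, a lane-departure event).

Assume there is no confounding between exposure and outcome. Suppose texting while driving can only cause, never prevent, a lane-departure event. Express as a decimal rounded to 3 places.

PN ≈ 0.755

p₁ = P(outcome | exposed) = 92/1179 = 0.078032
p₀ = P(outcome | unexposed) = 63/3291 = 0.019143
Under exogeneity and monotonicity, PN = (p₁ − p₀)/p₁.
PN = (0.078032 − 0.019143) / 0.078032 ≈ 0.7547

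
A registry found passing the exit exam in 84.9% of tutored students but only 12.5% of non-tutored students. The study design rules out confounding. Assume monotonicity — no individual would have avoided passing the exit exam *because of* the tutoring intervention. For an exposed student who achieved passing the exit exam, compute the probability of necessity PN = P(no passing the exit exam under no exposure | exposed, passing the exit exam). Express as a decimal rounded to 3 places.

PN ≈ 0.853

p₁ = 0.849, p₀ = 0.125.
Under exogeneity and monotonicity, PN = (p₁ − p₀) / p₁.
PN = (0.849 − 0.125) / 0.849 = 0.724 / 0.849 ≈ 0.8528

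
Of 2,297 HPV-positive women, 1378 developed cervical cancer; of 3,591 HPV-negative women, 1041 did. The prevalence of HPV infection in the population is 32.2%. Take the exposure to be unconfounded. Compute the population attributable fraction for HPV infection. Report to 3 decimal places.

p₁ = P(outcome | exposed) = 1378/2297 = 0.59991
p₀ = P(outcome | unexposed) = 1041/3591 = 0.28989
Overall risk P(Y=1) = π·p₁ + (1−π)·p₀ = 0.322×0.59991 + 0.678×0.28989 = 0.38972.
Under exogeneity, PAF = [P(Y=1) − p₀] / P(Y=1).
PAF = (0.38972 − 0.28989) / 0.38972 ≈ 0.2562

PAF ≈ 0.256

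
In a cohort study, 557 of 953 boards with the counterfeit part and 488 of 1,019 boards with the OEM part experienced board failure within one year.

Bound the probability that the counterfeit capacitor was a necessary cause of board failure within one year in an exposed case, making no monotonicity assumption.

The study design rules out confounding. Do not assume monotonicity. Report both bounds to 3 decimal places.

0.181 ≤ PN ≤ 0.892

p₁ = P(outcome | exposed) = 557/953 = 0.58447
p₀ = P(outcome | unexposed) = 488/1019 = 0.4789
Under exogeneity alone the bounds on PN are max{0,(p₁−p₀)/p₁} ≤ PN ≤ min{1,(1−p₀)/p₁}.
  lower = (p₁ − p₀)/p₁ = 0.10557 / 0.58447 ≈ 0.1806
  upper = min{1, (1 − p₀)/p₁} = 0.5211 / 0.58447 ≈ 0.8916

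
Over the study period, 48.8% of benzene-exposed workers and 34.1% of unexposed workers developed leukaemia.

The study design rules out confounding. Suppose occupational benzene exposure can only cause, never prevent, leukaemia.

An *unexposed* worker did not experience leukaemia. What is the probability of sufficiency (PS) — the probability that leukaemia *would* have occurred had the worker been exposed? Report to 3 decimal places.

p₁ = 0.488, p₀ = 0.341.
Under exogeneity and monotonicity, PS = (p₁ − p₀) / (1 − p₀).
PS = (0.488 − 0.341) / (1 − 0.341) = 0.147 / 0.659 ≈ 0.2231

PS ≈ 0.223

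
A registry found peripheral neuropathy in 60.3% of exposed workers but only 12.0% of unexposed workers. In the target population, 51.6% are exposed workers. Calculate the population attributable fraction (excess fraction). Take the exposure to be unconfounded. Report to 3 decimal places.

PAF ≈ 0.675

p₁ = 0.603, p₀ = 0.12.
Overall risk P(Y=1) = π·p₁ + (1−π)·p₀ = 0.516×0.603 + 0.484×0.12 = 0.36923.
Under exogeneity, PAF = [P(Y=1) − p₀] / P(Y=1).
PAF = (0.36923 − 0.12) / 0.36923 ≈ 0.6750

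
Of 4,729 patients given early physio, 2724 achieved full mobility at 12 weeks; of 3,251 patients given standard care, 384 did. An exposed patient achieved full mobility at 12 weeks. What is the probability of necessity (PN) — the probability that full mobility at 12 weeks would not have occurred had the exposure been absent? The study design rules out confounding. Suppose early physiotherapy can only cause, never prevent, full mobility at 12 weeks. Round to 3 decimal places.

PN ≈ 0.795

p₁ = P(outcome | exposed) = 2724/4729 = 0.57602
p₀ = P(outcome | unexposed) = 384/3251 = 0.11812
Under exogeneity and monotonicity, PN = (p₁ − p₀) / p₁.
PN = (0.57602 − 0.11812) / 0.57602 = 0.4579 / 0.57602 ≈ 0.7949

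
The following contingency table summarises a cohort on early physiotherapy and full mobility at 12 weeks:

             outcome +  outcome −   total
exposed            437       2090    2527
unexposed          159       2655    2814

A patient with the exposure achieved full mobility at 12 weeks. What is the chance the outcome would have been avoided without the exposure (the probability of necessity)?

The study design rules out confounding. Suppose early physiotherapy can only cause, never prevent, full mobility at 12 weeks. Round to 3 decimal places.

p₁ = P(outcome | exposed) = 437/2527 = 0.17293
p₀ = P(outcome | unexposed) = 159/2814 = 0.056503
Under exogeneity and monotonicity, PN = (p₁ − p₀) / p₁.
PN = (0.17293 − 0.056503) / 0.17293 = 0.11643 / 0.17293 ≈ 0.6733

PN ≈ 0.673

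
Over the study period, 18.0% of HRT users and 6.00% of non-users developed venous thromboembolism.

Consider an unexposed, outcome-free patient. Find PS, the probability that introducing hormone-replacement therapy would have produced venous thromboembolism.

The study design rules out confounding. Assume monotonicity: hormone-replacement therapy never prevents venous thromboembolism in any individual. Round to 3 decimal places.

PS ≈ 0.128

p₁ = 0.18, p₀ = 0.06.
Under exogeneity and monotonicity, PS = (p₁ − p₀) / (1 − p₀).
PS = (0.18 − 0.06) / (1 − 0.06) = 0.12 / 0.94 ≈ 0.1277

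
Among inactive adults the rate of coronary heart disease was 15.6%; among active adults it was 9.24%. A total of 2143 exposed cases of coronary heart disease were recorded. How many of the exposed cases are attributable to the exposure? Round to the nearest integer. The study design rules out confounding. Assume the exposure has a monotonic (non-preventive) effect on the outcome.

p₁ = 0.156, p₀ = 0.0924.
PN = (p₁ − p₀)/p₁ = (0.156 − 0.0924) / 0.156 ≈ 0.40769.
Attributable cases ≈ PN × (exposed cases) = 0.40769 × 2143 ≈ 873.68.

about 874 cases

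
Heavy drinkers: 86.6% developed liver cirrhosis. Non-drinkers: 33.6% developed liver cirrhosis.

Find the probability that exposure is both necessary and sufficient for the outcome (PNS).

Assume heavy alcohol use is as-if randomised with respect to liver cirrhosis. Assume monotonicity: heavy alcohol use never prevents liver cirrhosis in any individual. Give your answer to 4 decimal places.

PNS ≈ 0.5300

p₁ = 0.866, p₀ = 0.336.
Under exogeneity and monotonicity, PNS = p₁ − p₀.
PNS = 0.866 − 0.336 = 0.53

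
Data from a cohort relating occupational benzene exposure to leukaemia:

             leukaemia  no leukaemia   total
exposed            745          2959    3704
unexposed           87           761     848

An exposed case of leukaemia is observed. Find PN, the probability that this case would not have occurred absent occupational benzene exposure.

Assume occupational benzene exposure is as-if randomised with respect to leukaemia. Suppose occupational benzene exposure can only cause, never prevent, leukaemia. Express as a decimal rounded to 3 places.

p₁ = P(outcome | exposed) = 745/3704 = 0.20113
p₀ = P(outcome | unexposed) = 87/848 = 0.10259
Under exogeneity and monotonicity, PN = (p₁ − p₀) / p₁.
PN = (0.20113 − 0.10259) / 0.20113 = 0.09854 / 0.20113 ≈ 0.4899

PN ≈ 0.490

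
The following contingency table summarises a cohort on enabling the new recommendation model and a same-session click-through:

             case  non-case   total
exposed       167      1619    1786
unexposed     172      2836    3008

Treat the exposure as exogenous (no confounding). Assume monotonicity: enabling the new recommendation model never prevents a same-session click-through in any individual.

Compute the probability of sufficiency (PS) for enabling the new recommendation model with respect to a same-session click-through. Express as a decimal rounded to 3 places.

PS ≈ 0.039

p₁ = P(outcome | exposed) = 167/1786 = 0.093505
p₀ = P(outcome | unexposed) = 172/3008 = 0.057181
Under exogeneity and monotonicity, PS = (p₁ − p₀) / (1 − p₀).
PS = (0.093505 − 0.057181) / (1 − 0.057181) = 0.036324 / 0.94282 ≈ 0.0385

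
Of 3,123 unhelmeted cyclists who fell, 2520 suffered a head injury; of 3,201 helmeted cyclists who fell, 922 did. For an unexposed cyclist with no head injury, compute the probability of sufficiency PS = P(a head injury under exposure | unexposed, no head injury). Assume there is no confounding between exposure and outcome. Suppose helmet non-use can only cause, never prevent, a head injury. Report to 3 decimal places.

p₁ = P(outcome | exposed) = 2520/3123 = 0.80692
p₀ = P(outcome | unexposed) = 922/3201 = 0.28803
Under exogeneity and monotonicity, PS = (p₁ − p₀) / (1 − p₀).
PS = (0.80692 − 0.28803) / (1 − 0.28803) = 0.51888 / 0.71197 ≈ 0.7288

PS ≈ 0.729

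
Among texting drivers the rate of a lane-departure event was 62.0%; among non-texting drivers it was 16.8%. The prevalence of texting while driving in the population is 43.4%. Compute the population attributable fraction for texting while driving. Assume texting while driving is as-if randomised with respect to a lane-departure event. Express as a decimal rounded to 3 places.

p₁ = 0.62, p₀ = 0.168.
Overall risk P(Y=1) = π·p₁ + (1−π)·p₀ = 0.434×0.62 + 0.566×0.168 = 0.36417.
Under exogeneity, PAF = [P(Y=1) − p₀] / P(Y=1).
PAF = (0.36417 − 0.168) / 0.36417 ≈ 0.5387

PAF ≈ 0.539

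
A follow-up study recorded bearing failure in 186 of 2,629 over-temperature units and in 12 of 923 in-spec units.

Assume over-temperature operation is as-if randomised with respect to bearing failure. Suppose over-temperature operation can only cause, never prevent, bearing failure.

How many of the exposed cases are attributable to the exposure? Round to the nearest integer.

p₁ = P(outcome | exposed) = 186/2629 = 0.070749
p₀ = P(outcome | unexposed) = 12/923 = 0.013001
PN = (p₁ − p₀)/p₁ = (0.070749 − 0.013001) / 0.070749 ≈ 0.81624.
Attributable cases ≈ PN × (exposed cases) = 0.81624 × 186 ≈ 151.82.

about 152 cases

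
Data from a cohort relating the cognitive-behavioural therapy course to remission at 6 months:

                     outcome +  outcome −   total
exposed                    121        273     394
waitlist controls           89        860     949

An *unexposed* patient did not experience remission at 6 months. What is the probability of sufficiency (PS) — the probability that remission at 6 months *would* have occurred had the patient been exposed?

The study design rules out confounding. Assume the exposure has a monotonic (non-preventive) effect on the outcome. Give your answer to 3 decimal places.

p₁ = P(outcome | exposed) = 121/394 = 0.30711
p₀ = P(outcome | unexposed) = 89/949 = 0.093783
Under exogeneity and monotonicity, PS = (p₁ − p₀)/(1 − p₀).
PS = (0.30711 − 0.093783) / 0.90622 ≈ 0.2354

PS ≈ 0.235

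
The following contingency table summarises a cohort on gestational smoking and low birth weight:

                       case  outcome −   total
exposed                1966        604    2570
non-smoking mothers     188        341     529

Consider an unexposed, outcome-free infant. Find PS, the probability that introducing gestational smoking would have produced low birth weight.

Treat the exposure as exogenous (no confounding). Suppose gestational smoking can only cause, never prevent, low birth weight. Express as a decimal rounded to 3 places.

p₁ = P(outcome | exposed) = 1966/2570 = 0.76498
p₀ = P(outcome | unexposed) = 188/529 = 0.35539
Under exogeneity and monotonicity, PS = (p₁ − p₀)/(1 − p₀).
PS = (0.76498 − 0.35539) / 0.64461 ≈ 0.6354

PS ≈ 0.635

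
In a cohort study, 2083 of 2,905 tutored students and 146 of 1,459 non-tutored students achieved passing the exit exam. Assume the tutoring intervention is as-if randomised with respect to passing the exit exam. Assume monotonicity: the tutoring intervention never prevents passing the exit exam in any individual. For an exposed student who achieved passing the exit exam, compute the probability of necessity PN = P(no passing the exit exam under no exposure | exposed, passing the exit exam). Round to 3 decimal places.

PN ≈ 0.860

p₁ = P(outcome | exposed) = 2083/2905 = 0.71704
p₀ = P(outcome | unexposed) = 146/1459 = 0.10007
Under exogeneity and monotonicity, PN = (p₁ − p₀) / p₁.
PN = (0.71704 − 0.10007) / 0.71704 = 0.61697 / 0.71704 ≈ 0.8604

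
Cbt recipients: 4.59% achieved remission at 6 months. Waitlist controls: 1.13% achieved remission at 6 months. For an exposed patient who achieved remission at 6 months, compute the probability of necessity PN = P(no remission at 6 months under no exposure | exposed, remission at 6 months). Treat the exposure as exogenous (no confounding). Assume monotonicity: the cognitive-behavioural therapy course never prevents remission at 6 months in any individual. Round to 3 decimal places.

PN ≈ 0.754

p₁ = 0.0459, p₀ = 0.0113.
Under exogeneity and monotonicity, PN = (p₁ − p₀) / p₁.
PN = (0.0459 − 0.0113) / 0.0459 = 0.0346 / 0.0459 ≈ 0.7538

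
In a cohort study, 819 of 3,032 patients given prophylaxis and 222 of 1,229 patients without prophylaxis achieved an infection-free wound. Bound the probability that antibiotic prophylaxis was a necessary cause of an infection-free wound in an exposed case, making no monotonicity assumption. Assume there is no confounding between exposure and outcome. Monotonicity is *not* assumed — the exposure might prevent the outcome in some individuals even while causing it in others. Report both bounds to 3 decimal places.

0.331 ≤ PN ≤ 1.000

p₁ = P(outcome | exposed) = 819/3032 = 0.27012
p₀ = P(outcome | unexposed) = 222/1229 = 0.18063
Under exogeneity alone the bounds on PN are max{0,(p₁−p₀)/p₁} ≤ PN ≤ min{1,(1−p₀)/p₁}.
  lower = (p₁ − p₀)/p₁ = 0.089484 / 0.27012 ≈ 0.3313
  upper = min{1, (1 − p₀)/p₁} = 0.81937 / 0.27012 ≈ 3.0334 → capped at 1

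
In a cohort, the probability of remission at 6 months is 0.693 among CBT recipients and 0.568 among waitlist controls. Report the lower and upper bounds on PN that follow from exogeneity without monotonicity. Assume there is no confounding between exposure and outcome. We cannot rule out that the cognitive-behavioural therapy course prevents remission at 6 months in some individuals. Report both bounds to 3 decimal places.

Let p₁ = 0.693, p₀ = 0.568.
Under exogeneity alone the bounds on PN are max{0,(p₁−p₀)/p₁} ≤ PN ≤ min{1,(1−p₀)/p₁}.
  lower = (p₁ − p₀)/p₁ = 0.125 / 0.693 ≈ 0.1804
  upper = min{1, (1 − p₀)/p₁} = 0.432 / 0.693 ≈ 0.6234

0.180 ≤ PN ≤ 0.623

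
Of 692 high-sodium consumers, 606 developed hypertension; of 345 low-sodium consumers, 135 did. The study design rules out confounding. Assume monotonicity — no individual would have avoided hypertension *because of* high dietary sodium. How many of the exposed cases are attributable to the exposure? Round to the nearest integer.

about 335 cases

p₁ = P(outcome | exposed) = 606/692 = 0.87572
p₀ = P(outcome | unexposed) = 135/345 = 0.3913
PN = (p₁ − p₀)/p₁ = (0.87572 − 0.3913) / 0.87572 ≈ 0.55316.
Attributable cases ≈ PN × (exposed cases) = 0.55316 × 606 ≈ 335.22.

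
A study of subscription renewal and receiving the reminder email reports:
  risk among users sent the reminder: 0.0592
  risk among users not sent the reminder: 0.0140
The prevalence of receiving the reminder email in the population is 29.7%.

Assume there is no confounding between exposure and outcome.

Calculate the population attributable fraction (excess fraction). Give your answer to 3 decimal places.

PAF ≈ 0.490

Let p₁ = 0.0592, p₀ = 0.014.
Overall risk P(Y=1) = π·p₁ + (1−π)·p₀ = 0.297×0.0592 + 0.703×0.014 = 0.027424.
Under exogeneity, PAF = [P(Y=1) − p₀] / P(Y=1).
PAF = (0.027424 − 0.014) / 0.027424 ≈ 0.4895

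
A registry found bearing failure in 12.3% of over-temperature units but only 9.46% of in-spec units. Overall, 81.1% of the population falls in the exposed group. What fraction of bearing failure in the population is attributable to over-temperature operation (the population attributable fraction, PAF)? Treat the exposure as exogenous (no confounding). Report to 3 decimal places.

PAF ≈ 0.196

p₁ = 0.123, p₀ = 0.0946.
Overall risk P(Y=1) = π·p₁ + (1−π)·p₀ = 0.811×0.123 + 0.189×0.0946 = 0.11763.
Under exogeneity, PAF = [P(Y=1) − p₀] / P(Y=1).
PAF = (0.11763 − 0.0946) / 0.11763 ≈ 0.1958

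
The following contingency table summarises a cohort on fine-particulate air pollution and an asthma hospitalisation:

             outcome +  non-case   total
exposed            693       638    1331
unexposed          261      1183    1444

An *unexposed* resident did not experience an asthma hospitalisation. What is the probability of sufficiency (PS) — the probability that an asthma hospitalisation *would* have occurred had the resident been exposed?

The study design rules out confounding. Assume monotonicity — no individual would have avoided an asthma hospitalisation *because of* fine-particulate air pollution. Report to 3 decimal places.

p₁ = P(outcome | exposed) = 693/1331 = 0.52066
p₀ = P(outcome | unexposed) = 261/1444 = 0.18075
Under exogeneity and monotonicity, PS = (p₁ − p₀) / (1 − p₀).
PS = (0.52066 − 0.18075) / (1 − 0.18075) = 0.33991 / 0.81925 ≈ 0.4149

PS ≈ 0.415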